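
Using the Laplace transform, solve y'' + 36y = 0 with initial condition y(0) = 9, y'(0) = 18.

L{y''} + 36L{y} = 0. s²Y - 9s - 18 + 36Y = 0. Y(s² + 36) = 9s + 18. Y = (9s + 18)/(s² + 36). Inverting: y(t) = 9cos(6t) + 3sin(6t)

Final answer: y(t) = 9cos(6t) + 3sin(6t)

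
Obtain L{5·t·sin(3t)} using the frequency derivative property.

L{sin(3t)} = 3/(s² + 9). By L{t·f(t)} = -F'(s): -d/ds[3/(s² + 9)] = -(3)·(-2s)/(s² + 9)² = 6s/(s² + 9)². Then L{5·t·sin(3t)} = 5·6s/(s² + 9)² = 30s/(s² + 9)²

Final answer: 30s/(s² + 9)²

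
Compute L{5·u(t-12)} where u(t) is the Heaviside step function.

L{u(t-a)} = e^(-as)/s. Here a=12, so L{u(t-12)} = e^(-12s)/s, and L{5·u(t-12)} = 5·e^(-12s)/s

Final answer: 5·e^(-12s)/s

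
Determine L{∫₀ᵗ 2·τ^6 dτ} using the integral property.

L{∫₀ᵗ f(τ)dτ} = F(s)/s with f(t) = 2t^6. F(s) = 1440/s^7, so L{∫₀ᵗ 2·τ^6 dτ} = (1440/s^7)/s = 1440/s^8. (Check: ∫₀ᵗ 2·τ^6 dτ = 2t^7/7.)

Final answer: 1440/s^8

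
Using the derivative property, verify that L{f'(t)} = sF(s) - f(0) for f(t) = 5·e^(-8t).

f'(t) = -40e^(-8t). Direct: L{f'(t)} = -40/(s+8). Property: s·5/(s+8) - 5 = (5s - 5(s+8))/(s+8) = -40/(s+8). ✓

Final answer: -40/(s+8)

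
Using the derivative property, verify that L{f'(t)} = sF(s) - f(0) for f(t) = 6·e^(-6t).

f'(t) = -36e^(-6t). Direct: L{f'(t)} = -36/(s+6). Property: s·6/(s+6) - 6 = (6s - 6(s+6))/(s+6) = -36/(s+6). ✓

Final answer: -36/(s+6)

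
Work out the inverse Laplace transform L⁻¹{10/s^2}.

L⁻¹{n!/s^(n+1)} = t^n with n=1. So L⁻¹{1/s^2} = t, and L⁻¹{10/s^2} = (10/1)·t = 10·t

Final answer: 10·t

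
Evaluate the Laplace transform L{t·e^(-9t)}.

L{t^n·e^(at)} = n!/(s-a)^(n+1), so L{t·e^(-9t)} = 1/(s+9)^2

Final answer: 1/(s+9)^2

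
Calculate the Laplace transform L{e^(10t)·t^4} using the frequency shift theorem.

L{e^(at)·t^n} = n!/(s-a)^(n+1), so L{e^(10t)·t^4} = 24/(s-10)^5

Final answer: 24/(s-10)^5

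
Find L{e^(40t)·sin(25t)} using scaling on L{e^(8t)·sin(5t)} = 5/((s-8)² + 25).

Scaling with a=5: L{e^(40t)·sin(25t)} = (1/5) · 5/((s/5-8)² + 25). Simplifying: 25/((s-40)² + 625)

Final answer: 25/((s-40)² + 625)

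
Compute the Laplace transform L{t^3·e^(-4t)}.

L{t^n·e^(at)} = n!/(s-a)^(n+1), so L{t^3·e^(-4t)} = 6/(s+4)^4

Final answer: 6/(s+4)^4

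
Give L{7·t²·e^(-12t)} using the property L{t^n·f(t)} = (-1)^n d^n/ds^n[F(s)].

L{e^(-12t)} = 1/(s+12). d/ds[1/(s+12)] = -1/(s+12)². d²/ds²[1/(s+12)] = 2/(s+12)³. So L{t²·e^(-12t)} = (-1)² · 2/(s+12)³ = 2/(s+12)³. Then L{7·t²·e^(-12t)} = 7·2/(s+12)³ = 14/(s+12)³

Final answer: 14/(s+12)³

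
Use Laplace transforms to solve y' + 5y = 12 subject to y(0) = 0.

sY + 5Y = 12/s. Y = 12/(s(s+5)). Partial fractions: Y = 12/5/s - 12/5/(s+5)

Final answer: y(t) = 12/5(1 - e^(-5t))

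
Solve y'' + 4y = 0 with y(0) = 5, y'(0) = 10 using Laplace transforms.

L{y''} + 4L{y} = 0. s²Y - 5s - 10 + 4Y = 0. Y(s² + 4) = 5s + 10. Y = (5s + 10)/(s² + 4). Inverting: y(t) = 5cos(2t) + 5sin(2t)

Final answer: y(t) = 5cos(2t) + 5sin(2t)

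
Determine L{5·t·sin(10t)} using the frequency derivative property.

L{sin(10t)} = 10/(s² + 100). By L{t·f(t)} = -F'(s): -d/ds[10/(s² + 100)] = -(10)·(-2s)/(s² + 100)² = 20s/(s² + 100)². Then L{5·t·sin(10t)} = 5·20s/(s² + 100)² = 100s/(s² + 100)²

Final answer: 100s/(s² + 100)²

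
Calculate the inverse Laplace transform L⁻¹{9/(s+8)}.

L⁻¹{1/(s-a)} = e^(at), so L⁻¹{1/(s+8)} = e^(-8t), and L⁻¹{9/(s+8)} = 9·e^(-8t)

Final answer: 9·e^(-8t)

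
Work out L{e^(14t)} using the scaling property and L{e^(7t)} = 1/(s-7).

Using L{f(at)} = (1/a)F(s/a) with a=2 and f(t) = e^(7t): L{e^(14t)} = (1/2) · 1/((s/2)-7) = (1/2) · 2/(s-14) = 1/(s-14)

Final answer: 1/(s-14)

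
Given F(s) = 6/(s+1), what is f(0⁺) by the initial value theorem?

f(0⁺) = lim_{s→∞} s·6/(s+1) = lim_{s→∞} 6s/(s+1) = 6

Final answer: 6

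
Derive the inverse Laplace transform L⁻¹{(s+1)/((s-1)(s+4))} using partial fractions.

Using partial fractions, f(t) = (2e^t + 3e^(-4t))/5

Final answer: (2e^t + 3e^(-4t))/5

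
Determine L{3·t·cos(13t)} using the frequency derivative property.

L{cos(13t)} = s/(s² + 169). Derivative: d/ds[s/(s² + 169)] = [(s² + 169) - s·2s]/(s² + 169)² = (169 - s²)/(s² + 169)². So L{t·cos(13t)} = -F'(s) = (s² - 169)/(s² + 169)². Then L{3·t·cos(13t)} = 3·(s² - 169)/(s² + 169)²

Final answer: 3·(s² - 169)/(s² + 169)²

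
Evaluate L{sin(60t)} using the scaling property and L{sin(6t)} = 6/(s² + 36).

Using L{f(at)} = (1/a)F(s/a) with a=10: L{sin(60t)} = (1/10) · 6/((s/10)² + 36) = (1/10) · 6·100/(s² + 3600) = 60/(s² + 3600)

Final answer: 60/(s² + 3600)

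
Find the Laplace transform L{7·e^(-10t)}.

L{e^(at)} = 1/(s-a), so L{e^(-10t)} = 1/(s+10). Then L{7·e^(-10t)} = 7/(s+10)

Final answer: 7/(s+10)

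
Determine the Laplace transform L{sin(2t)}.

L{sin(ωt)} = ω/(s² + ω²), so L{sin(2t)} = 2/(s² + 4)

Final answer: 2/(s² + 4)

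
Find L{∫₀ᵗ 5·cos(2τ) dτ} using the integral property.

L{∫₀ᵗ f(τ)dτ} = F(s)/s with F(s) = 5s/(s² + 4), so the result is (5s/(s² + 4))/s = 5/(s² + 4)

Final answer: 5/(s² + 4)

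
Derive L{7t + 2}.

L{7t + 2} = 7·L{t} + 2·L{1} = 7/s² + 2/s

Final answer: 7/s² + 2/s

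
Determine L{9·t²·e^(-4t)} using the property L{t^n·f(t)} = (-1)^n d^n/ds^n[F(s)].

L{e^(-4t)} = 1/(s+4). d/ds[1/(s+4)] = -1/(s+4)². d²/ds²[1/(s+4)] = 2/(s+4)³. So L{t²·e^(-4t)} = (-1)² · 2/(s+4)³ = 2/(s+4)³. Then L{9·t²·e^(-4t)} = 9·2/(s+4)³ = 18/(s+4)³

Final answer: 18/(s+4)³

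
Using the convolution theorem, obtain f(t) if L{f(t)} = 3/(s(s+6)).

3/(s(s+6)) = (3/s)·(1/(s+6)) = L{3}·L{e^(-6t)}. By convolution, f(t) = 3*e^(-6t) = ∫₀ᵗ 3·e^(-6τ) dτ = 3·(1 - e^(-6t))/6

Final answer: 3·(1 - e^(-6t))/6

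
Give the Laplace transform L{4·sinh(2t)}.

L{sinh(ωt)} = ω/(s² - ω²), so L{sinh(2t)} = 2/(s² - 4). Then L{4·sinh(2t)} = 4·2/(s² - 4) = 8/(s² - 4)

Final answer: 8/(s² - 4)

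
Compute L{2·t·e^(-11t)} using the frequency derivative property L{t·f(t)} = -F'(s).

L{e^(-11t)} = 1/(s+11). By frequency derivative: L{t·e^(-11t)} = -d/ds[1/(s+11)] = -(-1)/(s+11)² = 1/(s+11)². Then L{2·t·e^(-11t)} = 2·1/(s+11)² = 2/(s+11)²

Final answer: 2/(s+11)²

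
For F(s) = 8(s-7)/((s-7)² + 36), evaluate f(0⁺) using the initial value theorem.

f(0⁺) = lim_{s→∞} sF(s) = lim_{s→∞} 8s(s-7)/((s-7)² + 36) = 8

Final answer: 8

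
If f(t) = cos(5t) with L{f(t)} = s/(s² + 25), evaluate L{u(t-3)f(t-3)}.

Time shift theorem: L{u(t-a)f(t-a)} = e^(-as)F(s). Here a=3, F(s) = s/(s² + 25), so L{u(t-3)f(t-3)} = e^(-3s)·s/(s² + 25)

Final answer: e^(-3s)·s/(s² + 25)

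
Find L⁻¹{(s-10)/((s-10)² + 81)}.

Using frequency shift: L⁻¹{(s-a)/((s-a)² + b²)} = e^(at)cos(bt). Here a=10, b=9

Final answer: e^(10t)·cos(9t)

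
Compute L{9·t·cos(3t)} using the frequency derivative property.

L{cos(3t)} = s/(s² + 9). Derivative: d/ds[s/(s² + 9)] = [(s² + 9) - s·2s]/(s² + 9)² = (9 - s²)/(s² + 9)². So L{t·cos(3t)} = -F'(s) = (s² - 9)/(s² + 9)². Then L{9·t·cos(3t)} = 9·(s² - 9)/(s² + 9)²

Final answer: 9·(s² - 9)/(s² + 9)²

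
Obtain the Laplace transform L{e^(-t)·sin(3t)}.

L{e^(at)·sin(ωt)} = ω/((s-a)² + ω²), so L{e^(-t)·sin(3t)} = 3/((s+1)² + 9)

Final answer: 3/((s+1)² + 9)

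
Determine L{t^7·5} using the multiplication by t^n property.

L{5} = 5/s. d^1/ds^1[1/s] = -1/s². d^2/ds^2[1/s] = 2/s^3. d^3/ds^3[1/s] = -6/s^4. d^4/ds^4[1/s] = 24/s^5. d^5/ds^5[1/s] = -120/s^6. d^6/ds^6[1/s] = 720/s^7. d^7/ds^7[1/s] = -5040/s^8. So L{t^7} = (-1)^{7}·-5040/s^8 = 5040/s^8. Then L{t^7·5} = 5·5040/s^8 = 25200/s^8

Final answer: 25200/s^8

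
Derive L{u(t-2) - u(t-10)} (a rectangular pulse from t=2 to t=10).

L{u(t-a)} = e^(-as)/s. L{u(t-2) - u(t-10)} = (e^(-2s) - e^(-10s))/s

Final answer: (e^(-2s) - e^(-10s))/s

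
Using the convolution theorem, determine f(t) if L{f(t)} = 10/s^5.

10/s^5 = (10/s)·(1/s^4) = L{10}·L{t^3/6}. By convolution, f(t) = 10*t^3/6 = ∫₀ᵗ 10·τ^3/6 dτ = 10·t^4/24

Final answer: 10·t^4/24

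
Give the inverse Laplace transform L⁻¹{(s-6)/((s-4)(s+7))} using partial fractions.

Using partial fractions, f(t) = (-2e^(4t) + 13e^(-7t))/11

Final answer: (-2e^(4t) + 13e^(-7t))/11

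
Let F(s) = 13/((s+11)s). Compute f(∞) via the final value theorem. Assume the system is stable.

f(∞) = lim_{s→0} sF(s) = lim_{s→0} 13/(s+11) = 13/11

Final answer: 13/11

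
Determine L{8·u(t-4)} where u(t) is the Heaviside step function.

L{u(t-a)} = e^(-as)/s. Here a=4, so L{u(t-4)} = e^(-4s)/s, and L{8·u(t-4)} = 8·e^(-4s)/s

Final answer: 8·e^(-4s)/s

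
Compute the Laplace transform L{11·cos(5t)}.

L{cos(ωt)} = s/(s² + ω²), so L{cos(5t)} = s/(s² + 25). Then L{11·cos(5t)} = 11·s/(s² + 25) = 11s/(s² + 25)

Final answer: 11s/(s² + 25)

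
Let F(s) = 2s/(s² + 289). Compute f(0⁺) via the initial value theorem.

f(0⁺) = lim_{s→∞} s·2s/(s² + 289) = lim_{s→∞} 2s²/(s² + 289) = 2

Final answer: 2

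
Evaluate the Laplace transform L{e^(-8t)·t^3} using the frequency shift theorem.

L{e^(at)·t^n} = n!/(s-a)^(n+1), so L{e^(-8t)·t^3} = 6/(s+8)^4

Final answer: 6/(s+8)^4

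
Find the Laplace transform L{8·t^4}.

L{t^n} = n!/s^(n+1), so L{t^4} = 24/s^5. Then L{8·t^4} = 8·24/s^5 = 192/s^5

Final answer: 192/s^5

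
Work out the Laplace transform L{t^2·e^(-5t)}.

L{t^n·e^(at)} = n!/(s-a)^(n+1), so L{t^2·e^(-5t)} = 2/(s+5)^3

Final answer: 2/(s+5)^3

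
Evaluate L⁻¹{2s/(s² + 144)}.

This is the form c·s/(s² + a²) with a = 12, c = 2. L⁻¹ = 2·cos(12t)

Final answer: 2·cos(12t)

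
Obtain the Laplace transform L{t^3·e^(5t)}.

L{t^n·e^(at)} = n!/(s-a)^(n+1), so L{t^3·e^(5t)} = 6/(s-5)^4

Final answer: 6/(s-5)^4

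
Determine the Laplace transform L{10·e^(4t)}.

L{e^(at)} = 1/(s-a), so L{e^(4t)} = 1/(s-4). Then L{10·e^(4t)} = 10/(s-4)

Final answer: 10/(s-4)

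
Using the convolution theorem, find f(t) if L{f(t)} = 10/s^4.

10/s^4 = (10/s)·(1/s^3) = L{10}·L{t^2/2}. By convolution, f(t) = 10*t^2/2 = ∫₀ᵗ 10·τ^2/2 dτ = 10·t^3/6

Final answer: 10·t^3/6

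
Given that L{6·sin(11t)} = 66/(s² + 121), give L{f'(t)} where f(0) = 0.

L{f'(t)} = s·F(s) - f(0) = s·66/(s² + 121) - 0 = 66s/(s² + 121)

Final answer: 66s/(s² + 121)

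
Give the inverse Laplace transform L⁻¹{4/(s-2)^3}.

L⁻¹{n!/(s-a)^(n+1)} = t^n·e^(at) with n=2, a=2. So L⁻¹{2/(s-2)^3} = t^2·e^(2t), and L⁻¹{4/(s-2)^3} = (4/2)·t^2·e^(2t) = 2·t^2·e^(2t)

Final answer: 2·t^2·e^(2t)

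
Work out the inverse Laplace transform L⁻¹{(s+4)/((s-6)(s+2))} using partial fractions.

Using partial fractions, f(t) = (10e^(6t) - 2e^(-2t))/8

Final answer: (10e^(6t) - 2e^(-2t))/8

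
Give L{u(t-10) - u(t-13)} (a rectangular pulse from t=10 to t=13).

L{u(t-a)} = e^(-as)/s. L{u(t-10) - u(t-13)} = (e^(-10s) - e^(-13s))/s

Final answer: (e^(-10s) - e^(-13s))/s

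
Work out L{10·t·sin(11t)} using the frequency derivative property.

L{sin(11t)} = 11/(s² + 121). By L{t·f(t)} = -F'(s): -d/ds[11/(s² + 121)] = -(11)·(-2s)/(s² + 121)² = 22s/(s² + 121)². Then L{10·t·sin(11t)} = 10·22s/(s² + 121)² = 220s/(s² + 121)²

Final answer: 220s/(s² + 121)²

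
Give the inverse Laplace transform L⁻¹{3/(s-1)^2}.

L⁻¹{n!/(s-a)^(n+1)} = t^n·e^(at) with n=1, a=1. So L⁻¹{1/(s-1)^2} = t·e^t, and L⁻¹{3/(s-1)^2} = (3/1)·t·e^t = 3·t·e^t

Final answer: 3·t·e^t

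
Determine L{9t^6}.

L{t^n} = n!/s^(n+1). So L{9t^6} = 9·6!/s^7 = 6480/s^7

Final answer: 6480/s^7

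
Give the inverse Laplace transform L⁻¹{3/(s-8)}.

L⁻¹{1/(s-a)} = e^(at), so L⁻¹{1/(s-8)} = e^(8t), and L⁻¹{3/(s-8)} = 3·e^(8t)

Final answer: 3·e^(8t)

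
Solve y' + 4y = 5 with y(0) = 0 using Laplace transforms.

sY + 4Y = 5/s. Y = 5/(s(s+4)). Partial fractions: Y = 5/4/s - 5/4/(s+4)

Final answer: y(t) = 5/4(1 - e^(-4t))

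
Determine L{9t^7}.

L{t^n} = n!/s^(n+1). So L{9t^7} = 9·7!/s^8 = 45360/s^8

Final answer: 45360/s^8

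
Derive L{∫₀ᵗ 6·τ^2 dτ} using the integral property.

L{∫₀ᵗ f(τ)dτ} = F(s)/s with f(t) = 6t^2. F(s) = 12/s^3, so L{∫₀ᵗ 6·τ^2 dτ} = (12/s^3)/s = 12/s^4. (Check: ∫₀ᵗ 6·τ^2 dτ = 6t^3/3.)

Final answer: 12/s^4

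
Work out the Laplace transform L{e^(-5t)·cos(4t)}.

L{e^(at)·cos(ωt)} = (s-a)/((s-a)² + ω²), so L{e^(-5t)·cos(4t)} = (s+5)/((s+5)² + 16)

Final answer: (s+5)/((s+5)² + 16)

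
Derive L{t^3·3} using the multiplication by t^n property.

L{3} = 3/s. d^1/ds^1[1/s] = -1/s². d^2/ds^2[1/s] = 2/s^3. d^3/ds^3[1/s] = -6/s^4. So L{t^3} = (-1)^{3}·-6/s^4 = 6/s^4. Then L{t^3·3} = 3·6/s^4 = 18/s^4

Final answer: 18/s^4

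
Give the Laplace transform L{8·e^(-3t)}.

L{e^(at)} = 1/(s-a), so L{e^(-3t)} = 1/(s+3). Then L{8·e^(-3t)} = 8/(s+3)

Final answer: 8/(s+3)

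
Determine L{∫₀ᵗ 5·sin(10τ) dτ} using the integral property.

L{∫₀ᵗ f(τ)dτ} = F(s)/s with F(s) = 50/(s² + 100), so the result is (50/(s² + 100))/s = 50/(s(s² + 100))

Final answer: 50/(s(s² + 100))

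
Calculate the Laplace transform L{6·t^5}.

L{t^n} = n!/s^(n+1), so L{t^5} = 120/s^6. Then L{6·t^5} = 6·120/s^6 = 720/s^6

Final answer: 720/s^6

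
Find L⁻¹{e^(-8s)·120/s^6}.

L⁻¹{120/s^6} = t^5. By the time shift theorem, L⁻¹{e^(-as)F(s)} = u(t-a)f(t-a) with a=8, so L⁻¹{e^(-8s)·120/s^6} = u(t-8)·(t-8)^5

Final answer: u(t-8)·(t-8)^5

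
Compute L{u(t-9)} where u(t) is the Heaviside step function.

L{u(t-a)} = e^(-as)/s. Here a=9, so L{u(t-9)} = e^(-9s)/s

Final answer: e^(-9s)/s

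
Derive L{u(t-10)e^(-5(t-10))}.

u(t-a)f(t-a) with f(t)=e^(-5t). L{e^(-5t)} = 1/(s+5). By time shift: e^(-10s)/(s+5)

Final answer: e^(-10s)/(s+5)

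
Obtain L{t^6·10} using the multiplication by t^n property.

L{10} = 10/s. d^1/ds^1[1/s] = -1/s². d^2/ds^2[1/s] = 2/s^3. d^3/ds^3[1/s] = -6/s^4. d^4/ds^4[1/s] = 24/s^5. d^5/ds^5[1/s] = -120/s^6. d^6/ds^6[1/s] = 720/s^7. So L{t^6} = (-1)^{6}·720/s^7 = 720/s^7. Then L{t^6·10} = 10·720/s^7 = 7200/s^7

Final answer: 7200/s^7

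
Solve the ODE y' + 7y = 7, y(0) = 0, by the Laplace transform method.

sY + 7Y = 7/s. Y = 7/(s(s+7)). Partial fractions: Y = 1/s - 1/(s+7)

Final answer: y(t) = (1 - e^(-7t))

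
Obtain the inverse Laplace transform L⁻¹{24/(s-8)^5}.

L⁻¹{n!/(s-a)^(n+1)} = t^n·e^(at), so L⁻¹{24/(s-8)^5} = t^4·e^(8t)

Final answer: t^4·e^(8t)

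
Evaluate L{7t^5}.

L{t^n} = n!/s^(n+1). So L{7t^5} = 7·5!/s^6 = 840/s^6

Final answer: 840/s^6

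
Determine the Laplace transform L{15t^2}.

L{15t^2} = 15 · L{t^2} = 15 · 2/s^3 = 30/s^3

Final answer: 30/s^3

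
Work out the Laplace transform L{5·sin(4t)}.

L{sin(ωt)} = ω/(s² + ω²), so L{sin(4t)} = 4/(s² + 16). Then L{5·sin(4t)} = 5·4/(s² + 16) = 20/(s² + 16)

Final answer: 20/(s² + 16)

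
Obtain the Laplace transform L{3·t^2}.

L{t^n} = n!/s^(n+1), so L{t^2} = 2/s^3. Then L{3·t^2} = 3·2/s^3 = 6/s^3

Final answer: 6/s^3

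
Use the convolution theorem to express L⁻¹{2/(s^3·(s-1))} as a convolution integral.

2/(s^3·(s-1)) = (2/s^3)·(1/(s-1)) = L{t^2}·L{e^t}. So f(t) = t^2*e^t = ∫₀ᵗ τ^2·e^(t-τ) dτ

Final answer: ∫₀ᵗ τ^2·e^(t-τ) dτ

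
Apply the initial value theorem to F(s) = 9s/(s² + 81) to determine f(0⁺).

f(0⁺) = lim_{s→∞} s·9s/(s² + 81) = lim_{s→∞} 9s²/(s² + 81) = 9

Final answer: 9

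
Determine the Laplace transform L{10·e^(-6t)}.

L{e^(at)} = 1/(s-a), so L{e^(-6t)} = 1/(s+6). Then L{10·e^(-6t)} = 10/(s+6)

Final answer: 10/(s+6)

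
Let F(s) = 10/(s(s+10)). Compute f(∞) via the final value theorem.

f(∞) = lim_{s→0} s·10/(s(s+10)) = lim_{s→0} 10/(s+10) = 10/10 = 1

Final answer: 1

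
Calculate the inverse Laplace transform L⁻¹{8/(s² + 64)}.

L⁻¹{8/(s² + 64)} = sin(8t)

Final answer: sin(8t)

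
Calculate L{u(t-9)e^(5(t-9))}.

u(t-a)f(t-a) with f(t)=e^(5t). L{e^(5t)} = 1/(s-5). By time shift: e^(-9s)/(s-5)

Final answer: e^(-9s)/(s-5)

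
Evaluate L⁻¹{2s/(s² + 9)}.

This is the form c·s/(s² + a²) with a = 3, c = 2. L⁻¹ = 2·cos(3t)

Final answer: 2·cos(3t)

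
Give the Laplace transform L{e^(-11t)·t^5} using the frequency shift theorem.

L{e^(at)·t^n} = n!/(s-a)^(n+1), so L{e^(-11t)·t^5} = 120/(s+11)^6

Final answer: 120/(s+11)^6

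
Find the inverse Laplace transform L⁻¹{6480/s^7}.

L⁻¹{n!/s^(n+1)} = t^n with n=6. So L⁻¹{720/s^7} = t^6, and L⁻¹{6480/s^7} = (6480/720)·t^6 = 9·t^6

Final answer: 9·t^6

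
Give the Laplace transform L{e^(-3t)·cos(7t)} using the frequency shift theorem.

Frequency shift: L{e^(at)f(t)} = F(s-a). L{e^(-3t)·cos(7t)} = (s+3)/((s+3)² + 49)

Final answer: (s+3)/((s+3)² + 49)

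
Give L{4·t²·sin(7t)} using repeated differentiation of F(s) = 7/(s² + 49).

F(s) = 7/(s² + 49). F'(s) = -14s/(s² + 49)². F''(s) = -14(49 - 3s²)/(s² + 49)³ = (42s² - 686)/(s² + 49)³. So L{t²·sin(7t)} = (-1)² F''(s) = (42s² - 686)/(s² + 49)³. Then L{4·t²·sin(7t)} = 4·(42s² - 686)/(s² + 49)³ = (168s² - 2744)/(s² + 49)³

Final answer: (168s² - 2744)/(s² + 49)³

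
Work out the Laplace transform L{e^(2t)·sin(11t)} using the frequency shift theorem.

Frequency shift: L{e^(at)f(t)} = F(s-a). L{e^(2t)·sin(11t)} = 11/((s-2)² + 121)

Final answer: 11/((s-2)² + 121)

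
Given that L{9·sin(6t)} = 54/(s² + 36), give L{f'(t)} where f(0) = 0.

L{f'(t)} = s·F(s) - f(0) = s·54/(s² + 36) - 0 = 54s/(s² + 36)

Final answer: 54s/(s² + 36)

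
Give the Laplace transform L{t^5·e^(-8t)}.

L{t^n·e^(at)} = n!/(s-a)^(n+1), so L{t^5·e^(-8t)} = 120/(s+8)^6

Final answer: 120/(s+8)^6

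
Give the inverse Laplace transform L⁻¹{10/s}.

L⁻¹{c/s} = c, so L⁻¹{10/s} = 10

Final answer: 10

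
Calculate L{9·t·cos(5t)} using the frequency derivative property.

L{cos(5t)} = s/(s² + 25). Derivative: d/ds[s/(s² + 25)] = [(s² + 25) - s·2s]/(s² + 25)² = (25 - s²)/(s² + 25)². So L{t·cos(5t)} = -F'(s) = (s² - 25)/(s² + 25)². Then L{9·t·cos(5t)} = 9·(s² - 25)/(s² + 25)²

Final answer: 9·(s² - 25)/(s² + 25)²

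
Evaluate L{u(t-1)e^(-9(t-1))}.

u(t-a)f(t-a) with f(t)=e^(-9t). L{e^(-9t)} = 1/(s+9). By time shift: e^(-s)/(s+9)

Final answer: e^(-s)/(s+9)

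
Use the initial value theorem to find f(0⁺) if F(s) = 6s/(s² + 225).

f(0⁺) = lim_{s→∞} s·6s/(s² + 225) = lim_{s→∞} 6s²/(s² + 225) = 6

Final answer: 6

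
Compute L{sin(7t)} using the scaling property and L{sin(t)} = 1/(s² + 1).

Using L{f(at)} = (1/a)F(s/a) with a=7: L{sin(7t)} = (1/7) · 1/((s/7)² + 1) = (1/7) · 1·49/(s² + 49) = 7/(s² + 49)

Final answer: 7/(s² + 49)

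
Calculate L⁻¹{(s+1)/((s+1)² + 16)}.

Using frequency shift: L⁻¹{(s-a)/((s-a)² + b²)} = e^(at)cos(bt). Here a=-1, b=4

Final answer: e^(-t)·cos(4t)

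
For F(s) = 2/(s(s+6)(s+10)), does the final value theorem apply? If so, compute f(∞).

Poles of sF(s) = 2/((s+6)(s+10)) are at s = -6 and s = -10, both in the left half-plane. Theorem applies. f(∞) = lim_{s→0} sF(s) = 2/(6·10) = 1/30

Final answer: 1/30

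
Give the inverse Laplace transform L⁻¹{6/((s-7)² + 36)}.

Using frequency shift, L⁻¹{6/((s-7)² + 36)} = e^(7t)·sin(6t)

Final answer: e^(7t)·sin(6t)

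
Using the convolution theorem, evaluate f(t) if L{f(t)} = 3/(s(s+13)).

3/(s(s+13)) = (3/s)·(1/(s+13)) = L{3}·L{e^(-13t)}. By convolution, f(t) = 3*e^(-13t) = ∫₀ᵗ 3·e^(-13τ) dτ = 3·(1 - e^(-13t))/13

Final answer: 3·(1 - e^(-13t))/13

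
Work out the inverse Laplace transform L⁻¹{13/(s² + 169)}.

L⁻¹{13/(s² + 169)} = sin(13t)

Final answer: sin(13t)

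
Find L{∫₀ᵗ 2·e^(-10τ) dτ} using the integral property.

L{∫₀ᵗ f(τ)dτ} = F(s)/s with F(s) = 2/(s+10), so L{∫₀ᵗ 2·e^(-10τ) dτ} = 2/(s(s+10))

Final answer: 2/(s(s+10))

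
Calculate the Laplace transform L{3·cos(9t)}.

L{cos(ωt)} = s/(s² + ω²), so L{cos(9t)} = s/(s² + 81). Then L{3·cos(9t)} = 3·s/(s² + 81) = 3s/(s² + 81)

Final answer: 3s/(s² + 81)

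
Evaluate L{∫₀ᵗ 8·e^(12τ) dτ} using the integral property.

L{∫₀ᵗ f(τ)dτ} = F(s)/s with F(s) = 8/(s-12), so L{∫₀ᵗ 8·e^(12τ) dτ} = 8/(s(s-12))

Final answer: 8/(s(s-12))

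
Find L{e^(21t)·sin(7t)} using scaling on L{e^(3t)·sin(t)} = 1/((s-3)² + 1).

Scaling with a=7: L{e^(21t)·sin(7t)} = (1/7) · 1/((s/7-3)² + 1). Simplifying: 7/((s-21)² + 49)

Final answer: 7/((s-21)² + 49)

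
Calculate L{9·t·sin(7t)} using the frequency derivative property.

L{sin(7t)} = 7/(s² + 49). By L{t·f(t)} = -F'(s): -d/ds[7/(s² + 49)] = -(7)·(-2s)/(s² + 49)² = 14s/(s² + 49)². Then L{9·t·sin(7t)} = 9·14s/(s² + 49)² = 126s/(s² + 49)²

Final answer: 126s/(s² + 49)²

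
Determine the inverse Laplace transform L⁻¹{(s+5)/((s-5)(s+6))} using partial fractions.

Using partial fractions, f(t) = (10e^(5t) + e^(-6t))/11

Final answer: (10e^(5t) + e^(-6t))/11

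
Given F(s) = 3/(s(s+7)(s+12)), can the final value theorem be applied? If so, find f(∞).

Poles of sF(s) = 3/((s+7)(s+12)) are at s = -7 and s = -12, both in the left half-plane. Theorem applies. f(∞) = lim_{s→0} sF(s) = 3/(7·12) = 1/28

Final answer: 1/28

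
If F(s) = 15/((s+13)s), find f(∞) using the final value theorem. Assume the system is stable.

f(∞) = lim_{s→0} sF(s) = lim_{s→0} 15/(s+13) = 15/13

Final answer: 15/13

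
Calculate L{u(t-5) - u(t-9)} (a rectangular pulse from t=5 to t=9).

L{u(t-a)} = e^(-as)/s. L{u(t-5) - u(t-9)} = (e^(-5s) - e^(-9s))/s

Final answer: (e^(-5s) - e^(-9s))/s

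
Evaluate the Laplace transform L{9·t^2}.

L{t^n} = n!/s^(n+1), so L{t^2} = 2/s^3. Then L{9·t^2} = 9·2/s^3 = 18/s^3

Final answer: 18/s^3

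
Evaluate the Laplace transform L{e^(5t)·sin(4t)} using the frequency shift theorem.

Frequency shift: L{e^(at)f(t)} = F(s-a). L{e^(5t)·sin(4t)} = 4/((s-5)² + 16)

Final answer: 4/((s-5)² + 16)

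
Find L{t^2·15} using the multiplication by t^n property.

L{15} = 15/s. d^1/ds^1[1/s] = -1/s². d^2/ds^2[1/s] = 2/s^3. So L{t^2} = (-1)^{2}·2/s^3 = 2/s^3. Then L{t^2·15} = 15·2/s^3 = 30/s^3

Final answer: 30/s^3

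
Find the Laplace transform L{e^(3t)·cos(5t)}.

L{e^(at)·cos(ωt)} = (s-a)/((s-a)² + ω²), so L{e^(3t)·cos(5t)} = (s-3)/((s-3)² + 25)

Final answer: (s-3)/((s-3)² + 25)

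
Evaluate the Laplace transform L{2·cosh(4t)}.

L{cosh(ωt)} = s/(s² - ω²), so L{cosh(4t)} = s/(s² - 16). Then L{2·cosh(4t)} = 2·s/(s² - 16) = 2s/(s² - 16)

Final answer: 2s/(s² - 16)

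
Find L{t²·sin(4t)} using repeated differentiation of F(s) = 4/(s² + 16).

F(s) = 4/(s² + 16). F'(s) = -8s/(s² + 16)². F''(s) = -8(16 - 3s²)/(s² + 16)³ = (24s² - 128)/(s² + 16)³. So L{t²·sin(4t)} = (-1)² F''(s) = (24s² - 128)/(s² + 16)³

Final answer: (24s² - 128)/(s² + 16)³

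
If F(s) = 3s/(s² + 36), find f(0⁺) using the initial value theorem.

f(0⁺) = lim_{s→∞} s·3s/(s² + 36) = lim_{s→∞} 3s²/(s² + 36) = 3

Final answer: 3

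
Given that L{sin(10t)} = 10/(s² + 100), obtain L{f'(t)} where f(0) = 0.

L{f'(t)} = s·F(s) - f(0) = s·10/(s² + 100) - 0 = 10s/(s² + 100)

Final answer: 10s/(s² + 100)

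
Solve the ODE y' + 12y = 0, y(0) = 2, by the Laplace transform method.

L{y'} + 12L{y} = 0. sY - 2 + 12Y = 0. Y(s+12) = 2. Y = 2/(s+12)

Final answer: y(t) = 2e^(-12t)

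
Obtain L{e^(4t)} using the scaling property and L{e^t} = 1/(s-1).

Using L{f(at)} = (1/a)F(s/a) with a=4 and f(t) = e^t: L{e^(4t)} = (1/4) · 1/((s/4)-1) = (1/4) · 4/(s-4) = 1/(s-4)

Final answer: 1/(s-4)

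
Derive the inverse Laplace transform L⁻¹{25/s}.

L⁻¹{c/s} = c, so L⁻¹{25/s} = 25

Final answer: 25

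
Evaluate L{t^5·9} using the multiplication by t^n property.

L{9} = 9/s. d^1/ds^1[1/s] = -1/s². d^2/ds^2[1/s] = 2/s^3. d^3/ds^3[1/s] = -6/s^4. d^4/ds^4[1/s] = 24/s^5. d^5/ds^5[1/s] = -120/s^6. So L{t^5} = (-1)^{5}·-120/s^6 = 120/s^6. Then L{t^5·9} = 9·120/s^6 = 1080/s^6

Final answer: 1080/s^6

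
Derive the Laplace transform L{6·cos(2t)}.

L{cos(ωt)} = s/(s² + ω²), so L{cos(2t)} = s/(s² + 4). Then L{6·cos(2t)} = 6·s/(s² + 4) = 6s/(s² + 4)

Final answer: 6s/(s² + 4)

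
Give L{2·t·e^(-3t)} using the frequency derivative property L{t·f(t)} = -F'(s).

L{e^(-3t)} = 1/(s+3). By frequency derivative: L{t·e^(-3t)} = -d/ds[1/(s+3)] = -(-1)/(s+3)² = 1/(s+3)². Then L{2·t·e^(-3t)} = 2·1/(s+3)² = 2/(s+3)²

Final answer: 2/(s+3)²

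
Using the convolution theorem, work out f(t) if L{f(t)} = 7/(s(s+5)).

7/(s(s+5)) = (7/s)·(1/(s+5)) = L{7}·L{e^(-5t)}. By convolution, f(t) = 7*e^(-5t) = ∫₀ᵗ 7·e^(-5τ) dτ = 7·(1 - e^(-5t))/5

Final answer: 7·(1 - e^(-5t))/5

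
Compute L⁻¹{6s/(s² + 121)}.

This is the form c·s/(s² + a²) with a = 11, c = 6. L⁻¹ = 6·cos(11t)

Final answer: 6·cos(11t)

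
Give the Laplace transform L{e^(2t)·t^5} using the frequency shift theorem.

L{e^(at)·t^n} = n!/(s-a)^(n+1), so L{e^(2t)·t^5} = 120/(s-2)^6

Final answer: 120/(s-2)^6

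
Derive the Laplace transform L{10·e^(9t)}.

L{e^(at)} = 1/(s-a), so L{e^(9t)} = 1/(s-9). Then L{10·e^(9t)} = 10/(s-9)

Final answer: 10/(s-9)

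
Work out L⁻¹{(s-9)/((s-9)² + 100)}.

Using frequency shift: L⁻¹{(s-a)/((s-a)² + b²)} = e^(at)cos(bt). Here a=9, b=10

Final answer: e^(9t)·cos(10t)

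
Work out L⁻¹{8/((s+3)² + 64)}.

Form: b/((s-a)² + b²) → e^(at)sin(bt). With a=-3, b=8

Final answer: e^(-3t)·sin(8t)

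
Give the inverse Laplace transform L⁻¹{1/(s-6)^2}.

L⁻¹{n!/(s-a)^(n+1)} = t^n·e^(at), so L⁻¹{1/(s-6)^2} = t·e^(6t)

Final answer: t·e^(6t)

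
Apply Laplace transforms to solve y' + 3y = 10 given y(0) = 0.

sY + 3Y = 10/s. Y = 10/(s(s+3)). Partial fractions: Y = 10/3/s - 10/3/(s+3)

Final answer: y(t) = 10/3(1 - e^(-3t))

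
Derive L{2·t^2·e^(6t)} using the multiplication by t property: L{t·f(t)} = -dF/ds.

Using L{t^n·e^(at)} = n!/(s-a)^(n+1), L{t^2·e^(6t)} = 2/(s-6)^3, so L{2·t^2·e^(6t)} = 2·2/(s-6)^3 = 4/(s-6)^3

Final answer: 4/(s-6)^3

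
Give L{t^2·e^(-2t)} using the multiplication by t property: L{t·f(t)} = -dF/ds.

Using L{t^n·e^(at)} = n!/(s-a)^(n+1), L{t^2·e^(-2t)} = 2/(s+2)^3

Final answer: 2/(s+2)^3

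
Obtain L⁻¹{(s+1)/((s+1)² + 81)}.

Using frequency shift: L⁻¹{(s-a)/((s-a)² + b²)} = e^(at)cos(bt). Here a=-1, b=9

Final answer: e^(-t)·cos(9t)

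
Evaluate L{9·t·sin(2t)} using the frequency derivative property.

L{sin(2t)} = 2/(s² + 4). By L{t·f(t)} = -F'(s): -d/ds[2/(s² + 4)] = -(2)·(-2s)/(s² + 4)² = 4s/(s² + 4)². Then L{9·t·sin(2t)} = 9·4s/(s² + 4)² = 36s/(s² + 4)²

Final answer: 36s/(s² + 4)²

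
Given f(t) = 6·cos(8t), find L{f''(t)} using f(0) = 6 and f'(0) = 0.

F(s) = 6s/(s² + 64). L{f''(t)} = s²F(s) - sf(0) - f'(0) = 6s³/(s² + 64) - 6s = (6s³ - 6s(s² + 64))/(s² + 64) = -384s/(s² + 64)

Final answer: -384s/(s² + 64)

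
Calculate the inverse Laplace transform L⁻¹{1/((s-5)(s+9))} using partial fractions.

Decompose: A/(s-5) + B/(s+9). A = 1/14, B = -1/14. f(t) = (e^(5t) - e^(-9t))/14

Final answer: (e^(5t) - e^(-9t))/14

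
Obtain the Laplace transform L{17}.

L{17} = 17 · L{1} = 17/s

Final answer: 17/s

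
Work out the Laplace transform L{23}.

L{23} = 23 · L{1} = 23/s

Final answer: 23/s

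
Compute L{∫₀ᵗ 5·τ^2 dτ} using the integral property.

L{∫₀ᵗ f(τ)dτ} = F(s)/s with f(t) = 5t^2. F(s) = 10/s^3, so L{∫₀ᵗ 5·τ^2 dτ} = (10/s^3)/s = 10/s^4. (Check: ∫₀ᵗ 5·τ^2 dτ = 5t^3/3.)

Final answer: 10/s^4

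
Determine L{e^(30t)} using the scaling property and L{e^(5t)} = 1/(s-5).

Using L{f(at)} = (1/a)F(s/a) with a=6 and f(t) = e^(5t): L{e^(30t)} = (1/6) · 1/((s/6)-5) = (1/6) · 6/(s-30) = 1/(s-30)

Final answer: 1/(s-30)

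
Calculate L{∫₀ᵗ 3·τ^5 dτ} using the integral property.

L{∫₀ᵗ f(τ)dτ} = F(s)/s with f(t) = 3t^5. F(s) = 360/s^6, so L{∫₀ᵗ 3·τ^5 dτ} = (360/s^6)/s = 360/s^7. (Check: ∫₀ᵗ 3·τ^5 dτ = 3t^6/6.)

Final answer: 360/s^7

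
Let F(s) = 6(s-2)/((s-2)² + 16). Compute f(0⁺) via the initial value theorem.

f(0⁺) = lim_{s→∞} sF(s) = lim_{s→∞} 6s(s-2)/((s-2)² + 16) = 6

Final answer: 6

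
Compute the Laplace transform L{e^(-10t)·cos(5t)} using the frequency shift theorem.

Frequency shift: L{e^(at)f(t)} = F(s-a). L{e^(-10t)·cos(5t)} = (s+10)/((s+10)² + 25)

Final answer: (s+10)/((s+10)² + 25)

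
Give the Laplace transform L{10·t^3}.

L{t^n} = n!/s^(n+1), so L{t^3} = 6/s^4. Then L{10·t^3} = 10·6/s^4 = 60/s^4

Final answer: 60/s^4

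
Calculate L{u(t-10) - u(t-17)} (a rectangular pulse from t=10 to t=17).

L{u(t-a)} = e^(-as)/s. L{u(t-10) - u(t-17)} = (e^(-10s) - e^(-17s))/s

Final answer: (e^(-10s) - e^(-17s))/s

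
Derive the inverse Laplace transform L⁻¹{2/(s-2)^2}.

L⁻¹{n!/(s-a)^(n+1)} = t^n·e^(at) with n=1, a=2. So L⁻¹{1/(s-2)^2} = t·e^(2t), and L⁻¹{2/(s-2)^2} = (2/1)·t·e^(2t) = 2·t·e^(2t)

Final answer: 2·t·e^(2t)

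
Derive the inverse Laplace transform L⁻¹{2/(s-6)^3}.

L⁻¹{n!/(s-a)^(n+1)} = t^n·e^(at) with n=2, a=6. So L⁻¹{2/(s-6)^3} = t^2·e^(6t)

Final answer: t^2·e^(6t)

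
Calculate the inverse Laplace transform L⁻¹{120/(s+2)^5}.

L⁻¹{n!/(s-a)^(n+1)} = t^n·e^(at) with n=4, a=-2. So L⁻¹{24/(s+2)^5} = t^4·e^(-2t), and L⁻¹{120/(s+2)^5} = (120/24)·t^4·e^(-2t) = 5·t^4·e^(-2t)

Final answer: 5·t^4·e^(-2t)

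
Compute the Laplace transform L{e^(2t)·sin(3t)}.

L{e^(at)·sin(ωt)} = ω/((s-a)² + ω²), so L{e^(2t)·sin(3t)} = 3/((s-2)² + 9)

Final answer: 3/((s-2)² + 9)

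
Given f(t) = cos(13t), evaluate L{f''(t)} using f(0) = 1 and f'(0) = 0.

F(s) = s/(s² + 169). L{f''(t)} = s²F(s) - sf(0) - f'(0) = s³/(s² + 169) - s = (s³ - s(s² + 169))/(s² + 169) = -169s/(s² + 169)

Final answer: -169s/(s² + 169)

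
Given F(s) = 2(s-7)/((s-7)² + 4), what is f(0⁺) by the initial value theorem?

f(0⁺) = lim_{s→∞} sF(s) = lim_{s→∞} 2s(s-7)/((s-7)² + 4) = 2

Final answer: 2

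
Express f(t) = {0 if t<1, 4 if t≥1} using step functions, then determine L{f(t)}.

f(t) = 4·u(t-1). L{u(t-1)} = e^(-s)/s, so L{f(t)} = 4·e^(-s)/s

Final answer: 4·e^(-s)/s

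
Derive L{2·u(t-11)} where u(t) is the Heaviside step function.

L{u(t-a)} = e^(-as)/s. Here a=11, so L{u(t-11)} = e^(-11s)/s, and L{2·u(t-11)} = 2·e^(-11s)/s

Final answer: 2·e^(-11s)/s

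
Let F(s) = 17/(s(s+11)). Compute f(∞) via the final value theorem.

f(∞) = lim_{s→0} s·17/(s(s+11)) = lim_{s→0} 17/(s+11) = 17/11 = 17/11

Final answer: 17/11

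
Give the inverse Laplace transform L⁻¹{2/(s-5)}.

L⁻¹{1/(s-a)} = e^(at), so L⁻¹{1/(s-5)} = e^(5t), and L⁻¹{2/(s-5)} = 2·e^(5t)

Final answer: 2·e^(5t)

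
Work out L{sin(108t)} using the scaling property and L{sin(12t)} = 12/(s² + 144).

Using L{f(at)} = (1/a)F(s/a) with a=9: L{sin(108t)} = (1/9) · 12/((s/9)² + 144) = (1/9) · 12·81/(s² + 11664) = 108/(s² + 11664)

Final answer: 108/(s² + 11664)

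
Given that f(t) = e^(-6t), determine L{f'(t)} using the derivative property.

f(0) = 1, F(s) = 1/(s+6). L{f'(t)} = s·F(s) - f(0) = s/(s+6) - 1 = (s - (s+6))/(s+6) = -6/(s+6)

Final answer: -6/(s+6)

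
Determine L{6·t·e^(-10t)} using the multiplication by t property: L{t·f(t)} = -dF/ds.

Using L{t^n·e^(at)} = n!/(s-a)^(n+1), L{t·e^(-10t)} = 1/(s+10)^2, so L{6·t·e^(-10t)} = 6·1/(s+10)^2 = 6/(s+10)^2

Final answer: 6/(s+10)^2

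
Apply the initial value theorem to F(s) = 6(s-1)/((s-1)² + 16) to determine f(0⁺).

f(0⁺) = lim_{s→∞} sF(s) = lim_{s→∞} 6s(s-1)/((s-1)² + 16) = 6

Final answer: 6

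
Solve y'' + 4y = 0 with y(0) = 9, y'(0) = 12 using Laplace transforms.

L{y''} + 4L{y} = 0. s²Y - 9s - 12 + 4Y = 0. Y(s² + 4) = 9s + 12. Y = (9s + 12)/(s² + 4). Inverting: y(t) = 9cos(2t) + 6sin(2t)

Final answer: y(t) = 9cos(2t) + 6sin(2t)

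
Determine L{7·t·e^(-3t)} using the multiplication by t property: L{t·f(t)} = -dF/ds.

Using L{t^n·e^(at)} = n!/(s-a)^(n+1), L{t·e^(-3t)} = 1/(s+3)^2, so L{7·t·e^(-3t)} = 7·1/(s+3)^2 = 7/(s+3)^2

Final answer: 7/(s+3)^2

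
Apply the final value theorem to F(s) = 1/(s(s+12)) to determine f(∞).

f(∞) = lim_{s→0} s·1/(s(s+12)) = lim_{s→0} 1/(s+12) = 1/12 = 1/12

Final answer: 1/12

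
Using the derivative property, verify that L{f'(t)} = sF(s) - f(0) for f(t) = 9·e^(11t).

f'(t) = 99e^(11t). Direct: L{f'(t)} = 99/(s-11). Property: s·9/(s-11) - 9 = (9s - 9(s-11))/(s-11) = 99/(s-11). ✓

Final answer: 99/(s-11)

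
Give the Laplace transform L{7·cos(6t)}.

L{cos(ωt)} = s/(s² + ω²), so L{cos(6t)} = s/(s² + 36). Then L{7·cos(6t)} = 7·s/(s² + 36) = 7s/(s² + 36)

Final answer: 7s/(s² + 36)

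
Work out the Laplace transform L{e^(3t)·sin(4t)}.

L{e^(at)·sin(ωt)} = ω/((s-a)² + ω²), so L{e^(3t)·sin(4t)} = 4/((s-3)² + 16)

Final answer: 4/((s-3)² + 16)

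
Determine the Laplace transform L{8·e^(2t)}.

L{e^(at)} = 1/(s-a), so L{e^(2t)} = 1/(s-2). Then L{8·e^(2t)} = 8/(s-2)

Final answer: 8/(s-2)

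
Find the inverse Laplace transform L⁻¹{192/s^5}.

L⁻¹{n!/s^(n+1)} = t^n with n=4. So L⁻¹{24/s^5} = t^4, and L⁻¹{192/s^5} = (192/24)·t^4 = 8·t^4

Final answer: 8·t^4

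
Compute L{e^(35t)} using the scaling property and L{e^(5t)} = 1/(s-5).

Using L{f(at)} = (1/a)F(s/a) with a=7 and f(t) = e^(5t): L{e^(35t)} = (1/7) · 1/((s/7)-5) = (1/7) · 7/(s-35) = 1/(s-35)

Final answer: 1/(s-35)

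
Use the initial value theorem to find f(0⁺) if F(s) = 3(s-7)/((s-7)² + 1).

f(0⁺) = lim_{s→∞} sF(s) = lim_{s→∞} 3s(s-7)/((s-7)² + 1) = 3

Final answer: 3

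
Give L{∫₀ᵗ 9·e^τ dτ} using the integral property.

L{∫₀ᵗ f(τ)dτ} = F(s)/s with F(s) = 9/(s-1), so L{∫₀ᵗ 9·e^τ dτ} = 9/(s(s-1))

Final answer: 9/(s(s-1))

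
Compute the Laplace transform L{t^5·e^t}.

L{t^n·e^(at)} = n!/(s-a)^(n+1), so L{t^5·e^t} = 120/(s-1)^6

Final answer: 120/(s-1)^6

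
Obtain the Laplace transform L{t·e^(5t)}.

L{t^n·e^(at)} = n!/(s-a)^(n+1), so L{t·e^(5t)} = 1/(s-5)^2

Final answer: 1/(s-5)^2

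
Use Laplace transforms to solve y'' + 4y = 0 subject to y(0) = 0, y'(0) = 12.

L{y''} + 4L{y} = 0. s²Y - 0 - 12 + 4Y = 0. Y(s² + 4) = 12. Y = (12)/(s² + 4). Inverting: y(t) = 6sin(2t)

Final answer: y(t) = 6sin(2t)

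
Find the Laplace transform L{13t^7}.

L{13t^7} = 13 · L{t^7} = 13 · 5040/s^8 = 65520/s^8

Final answer: 65520/s^8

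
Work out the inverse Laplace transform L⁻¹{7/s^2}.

L⁻¹{n!/s^(n+1)} = t^n with n=1. So L⁻¹{1/s^2} = t, and L⁻¹{7/s^2} = (7/1)·t = 7·t

Final answer: 7·t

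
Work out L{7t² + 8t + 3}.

L{7t² + 8t + 3} = 7·2/s³ + 8/s² + 3/s = 14/s³ + 8/s² + 3/s

Final answer: 14/s³ + 8/s² + 3/s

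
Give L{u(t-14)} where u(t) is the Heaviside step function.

L{u(t-a)} = e^(-as)/s. Here a=14, so L{u(t-14)} = e^(-14s)/s

Final answer: e^(-14s)/s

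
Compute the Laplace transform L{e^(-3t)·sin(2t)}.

L{e^(at)·sin(ωt)} = ω/((s-a)² + ω²), so L{e^(-3t)·sin(2t)} = 2/((s+3)² + 4)

Final answer: 2/((s+3)² + 4)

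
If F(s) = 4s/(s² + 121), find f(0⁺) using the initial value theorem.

f(0⁺) = lim_{s→∞} s·4s/(s² + 121) = lim_{s→∞} 4s²/(s² + 121) = 4

Final answer: 4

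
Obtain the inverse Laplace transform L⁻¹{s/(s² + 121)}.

L⁻¹{s/(s² + 121)} = cos(11t)

Final answer: cos(11t)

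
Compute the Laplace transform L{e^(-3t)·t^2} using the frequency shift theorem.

L{e^(at)·t^n} = n!/(s-a)^(n+1), so L{e^(-3t)·t^2} = 2/(s+3)^3

Final answer: 2/(s+3)^3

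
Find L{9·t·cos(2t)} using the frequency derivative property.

L{cos(2t)} = s/(s² + 4). Derivative: d/ds[s/(s² + 4)] = [(s² + 4) - s·2s]/(s² + 4)² = (4 - s²)/(s² + 4)². So L{t·cos(2t)} = -F'(s) = (s² - 4)/(s² + 4)². Then L{9·t·cos(2t)} = 9·(s² - 4)/(s² + 4)²

Final answer: 9·(s² - 4)/(s² + 4)²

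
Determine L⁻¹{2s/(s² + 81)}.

This is the form c·s/(s² + a²) with a = 9, c = 2. L⁻¹ = 2·cos(9t)

Final answer: 2·cos(9t)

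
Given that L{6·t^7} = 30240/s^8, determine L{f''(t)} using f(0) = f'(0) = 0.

L{f''(t)} = s²F(s) - sf(0) - f'(0) = s²·30240/s^8 - 0 - 0 = 30240/s^6

Final answer: 30240/s^6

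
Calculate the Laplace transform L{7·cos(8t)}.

L{cos(ωt)} = s/(s² + ω²), so L{cos(8t)} = s/(s² + 64). Then L{7·cos(8t)} = 7·s/(s² + 64) = 7s/(s² + 64)

Final answer: 7s/(s² + 64)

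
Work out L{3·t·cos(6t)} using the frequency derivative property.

L{cos(6t)} = s/(s² + 36). Derivative: d/ds[s/(s² + 36)] = [(s² + 36) - s·2s]/(s² + 36)² = (36 - s²)/(s² + 36)². So L{t·cos(6t)} = -F'(s) = (s² - 36)/(s² + 36)². Then L{3·t·cos(6t)} = 3·(s² - 36)/(s² + 36)²

Final answer: 3·(s² - 36)/(s² + 36)²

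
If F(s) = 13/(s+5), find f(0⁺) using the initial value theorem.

f(0⁺) = lim_{s→∞} s·13/(s+5) = lim_{s→∞} 13s/(s+5) = 13

Final answer: 13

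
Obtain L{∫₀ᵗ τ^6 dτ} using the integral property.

L{∫₀ᵗ f(τ)dτ} = F(s)/s with f(t) = t^6. F(s) = 720/s^7, so L{∫₀ᵗ τ^6 dτ} = (720/s^7)/s = 720/s^8. (Check: ∫₀ᵗ τ^6 dτ = t^7/7.)

Final answer: 720/s^8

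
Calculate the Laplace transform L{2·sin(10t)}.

L{sin(ωt)} = ω/(s² + ω²), so L{sin(10t)} = 10/(s² + 100). Then L{2·sin(10t)} = 2·10/(s² + 100) = 20/(s² + 100)

Final answer: 20/(s² + 100)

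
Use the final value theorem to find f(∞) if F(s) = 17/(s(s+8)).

f(∞) = lim_{s→0} s·17/(s(s+8)) = lim_{s→0} 17/(s+8) = 17/8 = 17/8

Final answer: 17/8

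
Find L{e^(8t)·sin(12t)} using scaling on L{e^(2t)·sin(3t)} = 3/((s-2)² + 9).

Scaling with a=4: L{e^(8t)·sin(12t)} = (1/4) · 3/((s/4-2)² + 9). Simplifying: 12/((s-8)² + 144)

Final answer: 12/((s-8)² + 144)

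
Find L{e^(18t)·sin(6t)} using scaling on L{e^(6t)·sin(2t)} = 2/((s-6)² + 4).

Scaling with a=3: L{e^(18t)·sin(6t)} = (1/3) · 2/((s/3-6)² + 4). Simplifying: 6/((s-18)² + 36)

Final answer: 6/((s-18)² + 36)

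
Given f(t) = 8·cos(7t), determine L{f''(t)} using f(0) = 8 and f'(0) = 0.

F(s) = 8s/(s² + 49). L{f''(t)} = s²F(s) - sf(0) - f'(0) = 8s³/(s² + 49) - 8s = (8s³ - 8s(s² + 49))/(s² + 49) = -392s/(s² + 49)

Final answer: -392s/(s² + 49)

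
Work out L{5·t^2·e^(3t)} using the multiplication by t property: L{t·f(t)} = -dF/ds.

Using L{t^n·e^(at)} = n!/(s-a)^(n+1), L{t^2·e^(3t)} = 2/(s-3)^3, so L{5·t^2·e^(3t)} = 5·2/(s-3)^3 = 10/(s-3)^3

Final answer: 10/(s-3)^3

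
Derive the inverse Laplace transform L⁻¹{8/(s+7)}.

L⁻¹{1/(s-a)} = e^(at), so L⁻¹{1/(s+7)} = e^(-7t), and L⁻¹{8/(s+7)} = 8·e^(-7t)

Final answer: 8·e^(-7t)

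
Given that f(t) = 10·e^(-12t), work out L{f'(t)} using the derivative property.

f(0) = 10, F(s) = 10/(s+12). L{f'(t)} = s·F(s) - f(0) = 10s/(s+12) - 10 = (10s - 10(s+12))/(s+12) = -120/(s+12)

Final answer: -120/(s+12)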